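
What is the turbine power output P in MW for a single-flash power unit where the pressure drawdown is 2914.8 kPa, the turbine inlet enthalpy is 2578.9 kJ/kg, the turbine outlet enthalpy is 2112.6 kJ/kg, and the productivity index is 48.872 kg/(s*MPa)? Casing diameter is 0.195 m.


Step 1: mdot = PI * dP / 1000 = 48.872 * 2914.8 / 1000 = 142.4521 kg/s
Step 2: P = mdot*(h_in - h_out)/1000 = 142.4521*(2578.9 - 2112.6)/1000 = 66.425 MW
P = 66.425 MW


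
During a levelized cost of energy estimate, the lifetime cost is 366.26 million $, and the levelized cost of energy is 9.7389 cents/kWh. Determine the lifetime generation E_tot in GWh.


E_tot = C_tot / LCOE * 100
E_tot = 366.26 / 9.7389 * 100
E_tot = 3760.8 GWh


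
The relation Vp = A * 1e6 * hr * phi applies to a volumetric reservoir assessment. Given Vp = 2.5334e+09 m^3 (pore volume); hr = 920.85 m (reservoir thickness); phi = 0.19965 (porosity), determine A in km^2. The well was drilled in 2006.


A = Vp / (1e6 * hr * phi)
A = 2.5334e+09 / (1e6 * 920.85 * 0.19965)
A = 13.780 km^2


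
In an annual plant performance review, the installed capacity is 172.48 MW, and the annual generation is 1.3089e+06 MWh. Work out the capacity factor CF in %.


CF = E_a / (cap * 8760) * 100
CF = 1.3089e+06 / (172.48 * 8760) * 100
CF = 86.629 %


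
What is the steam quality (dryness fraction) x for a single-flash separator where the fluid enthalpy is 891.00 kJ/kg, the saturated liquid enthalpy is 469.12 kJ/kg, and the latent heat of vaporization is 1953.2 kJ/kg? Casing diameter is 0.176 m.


x = (h - hf) / hfg
x = (891.00 - 469.12) / 1953.2
x = 0.21599


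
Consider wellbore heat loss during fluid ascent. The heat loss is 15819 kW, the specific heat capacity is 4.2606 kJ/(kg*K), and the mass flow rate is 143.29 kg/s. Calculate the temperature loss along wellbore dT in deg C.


dT = Q_loss / (mdot * cp)
dT = 15819 / (143.29 * 4.2606)
dT = 25.91149 K
Convert (temperature difference, 1 K = 1 deg C): 25.91149 K = 25.91149 deg C
dT = 25.911 deg C


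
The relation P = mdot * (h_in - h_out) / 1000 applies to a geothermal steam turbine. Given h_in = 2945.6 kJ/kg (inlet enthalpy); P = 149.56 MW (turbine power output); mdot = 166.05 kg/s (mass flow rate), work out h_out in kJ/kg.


h_out = h_in - P * 1000 / mdot
h_out = 2945.6 - 149.56 * 1000 / 166.05
h_out = 2044.9 kJ/kg


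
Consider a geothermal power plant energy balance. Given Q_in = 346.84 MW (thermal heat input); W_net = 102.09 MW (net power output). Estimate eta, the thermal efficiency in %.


eta = W_net / Q_in * 100
eta = 102.09 / 346.84 * 100
eta = 29.434 %


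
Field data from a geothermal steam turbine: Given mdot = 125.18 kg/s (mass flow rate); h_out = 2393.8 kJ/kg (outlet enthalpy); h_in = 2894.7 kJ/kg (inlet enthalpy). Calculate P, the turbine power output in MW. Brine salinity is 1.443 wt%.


P = mdot * (h_in - h_out) / 1000
P = 125.18 * (2894.7 - 2393.8) / 1000
P = 62.703 MW


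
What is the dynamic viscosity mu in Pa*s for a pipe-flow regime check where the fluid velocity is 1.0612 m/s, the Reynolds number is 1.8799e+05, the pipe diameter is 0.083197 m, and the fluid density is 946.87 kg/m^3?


mu = rho * vel * D / Re
mu = 946.87 * 1.0612 * 0.083197 / 1.8799e+05
mu = 0.00044469 Pa*s


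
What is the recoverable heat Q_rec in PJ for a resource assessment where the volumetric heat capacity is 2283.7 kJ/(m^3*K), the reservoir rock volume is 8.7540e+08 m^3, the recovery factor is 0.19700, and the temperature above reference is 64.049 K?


Step 1: Q_s = Vr*rhoc*dT/1e12 = 8.7540e+08*2283.7*64.049/1e12 = 128.0436 PJ
Step 2: Q_rec = Q_s * RF = 128.0436 * 0.197 = 25.225 PJ
Q_rec = 25.225 PJ


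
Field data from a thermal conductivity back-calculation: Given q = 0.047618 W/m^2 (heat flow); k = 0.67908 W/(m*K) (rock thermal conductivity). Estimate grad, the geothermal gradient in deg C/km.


grad = q / k * 1000
grad = 0.047618 / 0.67908 * 1000
grad = 70.121 deg C/km


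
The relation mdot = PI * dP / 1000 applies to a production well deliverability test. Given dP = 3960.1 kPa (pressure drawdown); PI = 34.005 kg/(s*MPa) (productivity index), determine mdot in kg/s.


mdot = PI * dP / 1000
mdot = 34.005 * 3960.1 / 1000
mdot = 134.66 kg/s


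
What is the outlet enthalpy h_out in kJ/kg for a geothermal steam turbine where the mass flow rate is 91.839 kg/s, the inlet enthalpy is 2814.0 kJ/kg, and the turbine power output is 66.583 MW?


h_out = h_in - P * 1000 / mdot
h_out = 2814.0 - 66.583 * 1000 / 91.839
h_out = 2089.0 kJ/kg


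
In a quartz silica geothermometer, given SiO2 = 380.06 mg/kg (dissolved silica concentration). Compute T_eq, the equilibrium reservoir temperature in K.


T_eq = 1309 / (5.19 - log10(SiO2)) - 273.15
T_eq = 1309 / (5.19 - log10(380.06)) - 273.15
T_eq = 228.3542 deg C
Convert to K: 228.3542 + 273.15 = 501.50 K
T_eq = 501.50 K


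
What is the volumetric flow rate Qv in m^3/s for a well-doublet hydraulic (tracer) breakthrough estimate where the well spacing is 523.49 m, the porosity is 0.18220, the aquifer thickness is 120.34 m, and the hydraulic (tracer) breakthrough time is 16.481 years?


Qv = pi*hr*phi*L^2 / (3*t_bt*365.25*86400)
Qv = pi*120.34*0.18220*523.49^2 / (3*16.481*365.25*86400)
Qv = 0.012098 m^3/s


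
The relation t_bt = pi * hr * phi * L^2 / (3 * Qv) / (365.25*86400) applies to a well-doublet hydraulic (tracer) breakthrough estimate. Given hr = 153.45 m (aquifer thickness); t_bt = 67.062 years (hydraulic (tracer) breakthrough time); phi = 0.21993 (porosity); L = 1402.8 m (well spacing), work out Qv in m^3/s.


Qv = pi*hr*phi*L^2 / (3*t_bt*365.25*86400)
Qv = pi*153.45*0.21993*1402.8^2 / (3*67.062*365.25*86400)
Qv = 0.032862 m^3/s


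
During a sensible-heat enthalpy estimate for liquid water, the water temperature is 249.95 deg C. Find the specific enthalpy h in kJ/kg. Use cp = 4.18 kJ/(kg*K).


h = cp * T
h = 4.18 * 249.95
h = 1044.8 kJ/kg


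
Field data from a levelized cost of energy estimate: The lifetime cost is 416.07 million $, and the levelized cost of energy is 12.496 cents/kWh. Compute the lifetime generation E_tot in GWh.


E_tot = C_tot / LCOE * 100
E_tot = 416.07 / 12.496 * 100
E_tot = 3329.6 GWh


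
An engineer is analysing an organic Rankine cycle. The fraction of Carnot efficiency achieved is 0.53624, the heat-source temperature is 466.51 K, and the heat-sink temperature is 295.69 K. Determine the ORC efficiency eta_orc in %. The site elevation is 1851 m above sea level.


eta_orc = (1 - Tc/Th) * f * 100
eta_orc = (1 - 295.69/466.51) * 0.53624 * 100
eta_orc = 19.635 %


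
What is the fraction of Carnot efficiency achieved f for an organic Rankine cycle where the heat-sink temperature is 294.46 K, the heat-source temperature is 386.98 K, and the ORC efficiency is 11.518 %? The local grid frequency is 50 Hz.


f = (eta_orc/100) / (1 - Tc/Th)
f = (11.518/100) / (1 - 294.46/386.98)
f = 0.48176


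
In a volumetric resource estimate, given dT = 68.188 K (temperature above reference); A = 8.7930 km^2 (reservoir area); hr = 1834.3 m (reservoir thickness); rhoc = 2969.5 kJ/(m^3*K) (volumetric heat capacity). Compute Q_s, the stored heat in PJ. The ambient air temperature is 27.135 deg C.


Step 1: Vr = A*1e6*hr = 8.793*1e6*1834.3 = 1.612900e+10 m^3
Step 2: Q_s = Vr*rhoc*dT/1e12 = 1.612900e+10*2969.5*68.188/1e12 = 3265.9 PJ
Q_s = 3265.9 PJ


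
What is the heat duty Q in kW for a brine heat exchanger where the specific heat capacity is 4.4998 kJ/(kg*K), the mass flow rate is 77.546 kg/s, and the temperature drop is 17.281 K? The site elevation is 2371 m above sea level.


Q = mdot * cp * dT / 1000
Q = 77.546 * 4.4998 * 17.281 / 1000
Q = 6.030058 MW
Convert: 6.030058 MW * 1000.0 = 6030.1 kW
Q = 6030.1 kW


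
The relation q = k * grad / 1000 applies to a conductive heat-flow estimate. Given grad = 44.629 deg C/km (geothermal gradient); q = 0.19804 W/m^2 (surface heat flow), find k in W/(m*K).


k = q * 1000 / grad
k = 0.19804 * 1000 / 44.629
k = 4.4375 W/(m*K)


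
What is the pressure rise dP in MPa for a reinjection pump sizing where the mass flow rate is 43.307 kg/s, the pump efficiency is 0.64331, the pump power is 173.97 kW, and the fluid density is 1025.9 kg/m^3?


dP = P_pump * rho * eta / mdot
dP = 173.97 * 1025.9 * 0.64331 / 43.307
dP = 2651.195 kPa
Convert: 2651.195 kPa * 0.001 = 2.6512 MPa
dP = 2.6512 MPa


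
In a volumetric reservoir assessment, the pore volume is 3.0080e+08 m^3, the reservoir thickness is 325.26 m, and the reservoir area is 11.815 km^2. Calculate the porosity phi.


phi = Vp / (A * 1e6 * hr)
phi = 3.0080e+08 / (11.815 * 1e6 * 325.26)
phi = 0.078273


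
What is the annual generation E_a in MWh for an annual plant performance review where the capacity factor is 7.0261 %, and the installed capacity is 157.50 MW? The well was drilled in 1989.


E_a = CF / 100 * cap * 8760
E_a = 7.0261 / 100 * 157.50 * 8760
E_a = 96939 MWh


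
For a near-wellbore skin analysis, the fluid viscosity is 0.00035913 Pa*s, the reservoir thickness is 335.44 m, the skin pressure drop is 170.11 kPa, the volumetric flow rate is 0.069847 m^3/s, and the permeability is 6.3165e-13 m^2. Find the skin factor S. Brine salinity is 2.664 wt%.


S = dP_s * 1000 * 2*pi*k*hr / (q*mu)
S = 170.11 * 1000 * 2*pi*6.3165e-13*335.44 / (0.069847*0.00035913)
S = 9.0282


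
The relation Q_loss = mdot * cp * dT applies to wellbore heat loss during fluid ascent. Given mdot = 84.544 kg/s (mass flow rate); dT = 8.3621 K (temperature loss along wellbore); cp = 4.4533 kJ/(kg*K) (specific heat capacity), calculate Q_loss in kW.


Q_loss = mdot * cp * dT
Q_loss = 84.544 * 4.4533 * 8.3621
Q_loss = 3148.3 kW


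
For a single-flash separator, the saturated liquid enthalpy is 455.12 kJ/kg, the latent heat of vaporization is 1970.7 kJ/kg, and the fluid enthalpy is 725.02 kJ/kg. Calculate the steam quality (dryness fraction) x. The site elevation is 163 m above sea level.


x = (h - hf) / hfg
x = (725.02 - 455.12) / 1970.7
x = 0.13696


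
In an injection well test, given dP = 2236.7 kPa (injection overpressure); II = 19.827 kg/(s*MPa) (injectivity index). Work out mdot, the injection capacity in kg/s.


mdot = II * dP / 1000
mdot = 19.827 * 2236.7 / 1000
mdot = 44.347 kg/s


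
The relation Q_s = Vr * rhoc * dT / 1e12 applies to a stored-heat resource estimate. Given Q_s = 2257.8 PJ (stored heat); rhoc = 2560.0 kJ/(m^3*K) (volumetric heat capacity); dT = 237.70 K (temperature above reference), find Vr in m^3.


Vr = Q_s * 1e12 / (rhoc * dT)
Vr = 2257.8 * 1e12 / (2560.0 * 237.70)
Vr = 3.7104e+09 m^3


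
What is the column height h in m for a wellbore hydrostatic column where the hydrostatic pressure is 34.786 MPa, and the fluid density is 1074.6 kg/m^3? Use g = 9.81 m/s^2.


h = P * 1e6 / (g * rho)
h = 34.786 * 1e6 / (9.81 * 1074.6)
h = 3299.8 m


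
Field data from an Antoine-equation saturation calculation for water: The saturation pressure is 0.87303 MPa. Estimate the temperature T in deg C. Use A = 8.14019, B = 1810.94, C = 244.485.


T = B / (A - log10(P_sat * 760 / 0.101325)) - C
T = 1810.94 / (8.14019 - log10(0.87303 * 760 / 0.101325)) - 244.485
T = 174.32 deg C


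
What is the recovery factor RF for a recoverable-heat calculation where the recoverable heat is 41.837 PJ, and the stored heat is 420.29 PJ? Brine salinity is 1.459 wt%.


RF = Q_rec / Q_s
RF = 41.837 / 420.29
RF = 0.099543


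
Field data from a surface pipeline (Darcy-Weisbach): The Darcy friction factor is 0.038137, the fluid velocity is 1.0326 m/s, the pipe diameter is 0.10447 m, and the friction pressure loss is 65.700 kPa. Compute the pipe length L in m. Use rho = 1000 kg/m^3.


L = dP*1000*D / (f*rho*vel^2/2)
L = 65.700*1000*0.10447 / (0.038137*1000*1.0326^2/2)
L = 337.58 m


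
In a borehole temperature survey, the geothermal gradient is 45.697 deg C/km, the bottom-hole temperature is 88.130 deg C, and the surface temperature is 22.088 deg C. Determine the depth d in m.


d = (T_d - T_surf) / grad * 1000
d = (88.130 - 22.088) / 45.697 * 1000
d = 1445.2 m


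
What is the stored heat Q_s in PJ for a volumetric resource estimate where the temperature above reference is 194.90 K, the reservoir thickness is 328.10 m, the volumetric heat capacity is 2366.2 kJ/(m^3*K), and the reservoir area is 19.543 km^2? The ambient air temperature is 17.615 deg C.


Step 1: Vr = A*1e6*hr = 19.543*1e6*328.1 = 6.412058e+09 m^3
Step 2: Q_s = Vr*rhoc*dT/1e12 = 6.412058e+09*2366.2*194.9/1e12 = 2957.1 PJ
Q_s = 2957.1 PJ


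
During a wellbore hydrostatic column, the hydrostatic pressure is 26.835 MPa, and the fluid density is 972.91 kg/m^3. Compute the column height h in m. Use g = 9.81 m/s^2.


h = P * 1e6 / (g * rho)
h = 26.835 * 1e6 / (9.81 * 972.91)
h = 2811.6 m


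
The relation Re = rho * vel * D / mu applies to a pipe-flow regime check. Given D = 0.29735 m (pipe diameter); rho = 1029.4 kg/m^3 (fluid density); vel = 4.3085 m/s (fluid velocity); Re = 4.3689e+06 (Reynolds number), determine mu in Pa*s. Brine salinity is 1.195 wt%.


mu = rho * vel * D / Re
mu = 1029.4 * 4.3085 * 0.29735 / 4.3689e+06
mu = 0.00030186 Pa*s


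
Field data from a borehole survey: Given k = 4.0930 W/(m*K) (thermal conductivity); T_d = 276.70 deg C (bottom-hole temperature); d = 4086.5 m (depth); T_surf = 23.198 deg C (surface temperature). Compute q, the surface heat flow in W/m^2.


Step 1: grad = (T_d - T_surf)/d * 1000 = (276.7 - 23.198)/4086.5 * 1000 = 62.03401 deg C/km
Step 2: q = k * grad / 1000 = 4.093 * 62.03401 / 1000 = 0.25391 W/m^2
q = 0.25391 W/m^2


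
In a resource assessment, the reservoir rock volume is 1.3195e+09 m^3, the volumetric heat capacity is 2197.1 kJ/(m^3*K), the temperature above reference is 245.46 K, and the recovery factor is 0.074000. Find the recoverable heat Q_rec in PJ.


Step 1: Q_s = Vr*rhoc*dT/1e12 = 1.3195e+09*2197.1*245.46/1e12 = 711.6066 PJ
Step 2: Q_rec = Q_s * RF = 711.6066 * 0.074 = 52.659 PJ
Q_rec = 52.659 PJ


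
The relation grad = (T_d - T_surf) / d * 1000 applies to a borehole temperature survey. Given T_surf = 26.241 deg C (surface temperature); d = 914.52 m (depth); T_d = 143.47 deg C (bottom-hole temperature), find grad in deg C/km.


grad = (T_d - T_surf) / d * 1000
grad = (143.47 - 26.241) / 914.52 * 1000
grad = 128.19 deg C/km


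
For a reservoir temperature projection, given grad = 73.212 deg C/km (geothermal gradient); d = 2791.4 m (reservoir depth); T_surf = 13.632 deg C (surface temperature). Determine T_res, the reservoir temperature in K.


T_res = T_surf + grad * d / 1000
T_res = 13.632 + 73.212 * 2791.4 / 1000
T_res = 217.9960 deg C
Convert to K: 217.9960 + 273.15 = 491.15 K
T_res = 491.15 K


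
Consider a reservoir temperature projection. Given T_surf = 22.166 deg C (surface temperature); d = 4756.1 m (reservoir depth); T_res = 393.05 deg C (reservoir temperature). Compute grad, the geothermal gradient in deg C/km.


grad = (T_res - T_surf) / d * 1000
grad = (393.05 - 22.166) / 4756.1 * 1000
grad = 77.981 deg C/km


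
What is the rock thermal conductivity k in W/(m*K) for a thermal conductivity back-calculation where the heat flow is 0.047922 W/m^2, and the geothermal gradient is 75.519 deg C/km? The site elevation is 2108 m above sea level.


k = q / (grad / 1000)
k = 0.047922 / (75.519 / 1000)
k = 0.63457 W/(m*K)


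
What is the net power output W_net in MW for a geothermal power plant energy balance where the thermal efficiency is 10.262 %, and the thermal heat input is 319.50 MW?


W_net = eta / 100 * Q_in
W_net = 10.262 / 100 * 319.50
W_net = 32.787 MW


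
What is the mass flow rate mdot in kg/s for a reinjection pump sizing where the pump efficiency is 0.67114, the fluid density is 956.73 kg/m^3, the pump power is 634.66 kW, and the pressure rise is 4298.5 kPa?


mdot = P_pump * rho * eta / dP
mdot = 634.66 * 956.73 * 0.67114 / 4298.5
mdot = 94.804 kg/s


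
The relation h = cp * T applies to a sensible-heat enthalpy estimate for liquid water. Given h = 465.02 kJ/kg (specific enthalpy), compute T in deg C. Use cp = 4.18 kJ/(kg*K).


T = h / cp
T = 465.02 / 4.18
T = 111.25 deg C


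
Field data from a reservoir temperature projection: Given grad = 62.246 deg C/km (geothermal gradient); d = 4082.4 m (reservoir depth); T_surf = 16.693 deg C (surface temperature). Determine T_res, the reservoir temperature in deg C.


T_res = T_surf + grad * d / 1000
T_res = 16.693 + 62.246 * 4082.4 / 1000
T_res = 270.81 deg C


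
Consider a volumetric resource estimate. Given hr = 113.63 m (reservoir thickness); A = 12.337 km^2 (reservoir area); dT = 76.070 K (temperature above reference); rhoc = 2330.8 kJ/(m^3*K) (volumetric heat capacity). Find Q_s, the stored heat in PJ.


Step 1: Vr = A*1e6*hr = 12.337*1e6*113.63 = 1.401853e+09 m^3
Step 2: Q_s = Vr*rhoc*dT/1e12 = 1.401853e+09*2330.8*76.07/1e12 = 248.55 PJ
Q_s = 248.55 PJ


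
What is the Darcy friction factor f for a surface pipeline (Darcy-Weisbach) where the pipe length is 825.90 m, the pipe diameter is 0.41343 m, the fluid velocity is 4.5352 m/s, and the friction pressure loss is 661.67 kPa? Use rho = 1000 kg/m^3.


f = dP*1000 / ((L/D)*(rho*vel^2/2))
f = 661.67*1000 / ((825.90/0.41343)*(1000*4.5352^2/2))
f = 0.032207


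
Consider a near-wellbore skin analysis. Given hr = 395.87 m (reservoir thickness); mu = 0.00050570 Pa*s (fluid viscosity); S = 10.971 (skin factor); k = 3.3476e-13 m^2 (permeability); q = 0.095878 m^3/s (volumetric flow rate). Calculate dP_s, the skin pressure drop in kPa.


dP_s = S * q * mu / (2*pi*k*hr) / 1000
dP_s = 10.971 * 0.095878 * 0.00050570 / (2*pi*3.3476e-13*395.87) / 1000
dP_s = 638.84 kPa


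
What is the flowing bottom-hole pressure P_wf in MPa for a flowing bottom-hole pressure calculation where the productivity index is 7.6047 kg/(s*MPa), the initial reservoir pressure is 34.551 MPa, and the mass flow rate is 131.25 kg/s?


P_wf = P_i - mdot / PI
P_wf = 34.551 - 131.25 / 7.6047
P_wf = 17.292 MPa


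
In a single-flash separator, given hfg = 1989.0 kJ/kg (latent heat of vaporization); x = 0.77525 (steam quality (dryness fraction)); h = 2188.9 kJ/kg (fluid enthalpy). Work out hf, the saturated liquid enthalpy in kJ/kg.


hf = h - x * hfg
hf = 2188.9 - 0.77525 * 1989.0
hf = 646.93 kJ/kg


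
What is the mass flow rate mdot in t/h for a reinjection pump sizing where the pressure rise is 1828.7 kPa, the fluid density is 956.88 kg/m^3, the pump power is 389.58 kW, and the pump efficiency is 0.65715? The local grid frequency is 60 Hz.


mdot = P_pump * rho * eta / dP
mdot = 389.58 * 956.88 * 0.65715 / 1828.7
mdot = 133.9603 kg/s
Convert: 133.9603 kg/s * 3.6 = 482.26 t/h
mdot = 482.26 t/h


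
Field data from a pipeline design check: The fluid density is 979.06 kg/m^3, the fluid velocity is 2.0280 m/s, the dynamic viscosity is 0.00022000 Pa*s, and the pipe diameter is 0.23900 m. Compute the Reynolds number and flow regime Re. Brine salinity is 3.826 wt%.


Step 1: Re = rho*vel*D/mu = 979.06*2.028*0.239/0.00022 = 2.1570e+06
Step 2: Re = 2.1570e+06 > 4000, so flow is turbulent.
Re = 2.1570e+06 (turbulent)


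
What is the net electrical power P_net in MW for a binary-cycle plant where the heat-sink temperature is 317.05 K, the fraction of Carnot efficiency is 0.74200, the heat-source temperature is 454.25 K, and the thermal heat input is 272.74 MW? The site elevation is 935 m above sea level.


Step 1: eta = (1 - Tc/Th)*f = (1 - 317.05/454.25)*0.742 = 0.2241110
Step 2: P_net = eta * Q_in = 0.2241110 * 272.74 = 61.124 MW
P_net = 61.124 MW


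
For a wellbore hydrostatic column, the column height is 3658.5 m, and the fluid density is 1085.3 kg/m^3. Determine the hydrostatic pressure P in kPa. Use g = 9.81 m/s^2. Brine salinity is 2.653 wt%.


P = rho * g * h / 1e6
P = 1085.3 * 9.81 * 3658.5 / 1e6
P = 38.95129 MPa
Convert: 38.95129 MPa * 1000.0 = 38951 kPa
P = 38951 kPa


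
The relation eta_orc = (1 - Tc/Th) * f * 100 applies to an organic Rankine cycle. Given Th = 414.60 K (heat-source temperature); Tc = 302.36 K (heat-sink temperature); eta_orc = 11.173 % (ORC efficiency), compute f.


f = (eta_orc/100) / (1 - Tc/Th)
f = (11.173/100) / (1 - 302.36/414.60)
f = 0.41272


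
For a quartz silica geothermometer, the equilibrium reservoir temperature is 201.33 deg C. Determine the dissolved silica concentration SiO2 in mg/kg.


SiO2 = 10^(5.19 - 1309/(T_eq + 273.15))
SiO2 = 10^(5.19 - 1309/(201.33 + 273.15))
SiO2 = 269.89 mg/kg


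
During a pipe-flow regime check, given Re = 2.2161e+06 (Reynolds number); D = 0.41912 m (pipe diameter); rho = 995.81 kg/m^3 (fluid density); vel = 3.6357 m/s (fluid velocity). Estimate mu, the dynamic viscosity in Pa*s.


mu = rho * vel * D / Re
mu = 995.81 * 3.6357 * 0.41912 / 2.2161e+06
mu = 0.00068472 Pa*s


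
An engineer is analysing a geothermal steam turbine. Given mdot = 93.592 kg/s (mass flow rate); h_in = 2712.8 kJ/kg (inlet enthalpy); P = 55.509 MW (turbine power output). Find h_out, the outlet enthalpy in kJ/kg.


h_out = h_in - P * 1000 / mdot
h_out = 2712.8 - 55.509 * 1000 / 93.592
h_out = 2119.7 kJ/kg


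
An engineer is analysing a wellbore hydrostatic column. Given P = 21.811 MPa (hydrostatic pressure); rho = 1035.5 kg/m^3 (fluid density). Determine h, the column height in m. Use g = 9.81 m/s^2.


h = P * 1e6 / (g * rho)
h = 21.811 * 1e6 / (9.81 * 1035.5)
h = 2147.1 m


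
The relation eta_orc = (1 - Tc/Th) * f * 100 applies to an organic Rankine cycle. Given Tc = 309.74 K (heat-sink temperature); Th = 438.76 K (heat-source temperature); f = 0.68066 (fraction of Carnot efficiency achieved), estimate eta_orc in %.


eta_orc = (1 - Tc/Th) * f * 100
eta_orc = (1 - 309.74/438.76) * 0.68066 * 100
eta_orc = 20.015 %


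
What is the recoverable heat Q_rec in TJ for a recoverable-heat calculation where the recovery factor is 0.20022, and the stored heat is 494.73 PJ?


Q_rec = Q_s * RF
Q_rec = 494.73 * 0.20022
Q_rec = 99.05484 PJ
Convert: 99.05484 PJ * 1000.0 = 99055 TJ
Q_rec = 99055 TJ


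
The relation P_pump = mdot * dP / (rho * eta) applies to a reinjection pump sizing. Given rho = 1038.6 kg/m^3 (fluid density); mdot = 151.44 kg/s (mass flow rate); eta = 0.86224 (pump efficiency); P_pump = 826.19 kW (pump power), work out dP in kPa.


dP = P_pump * rho * eta / mdot
dP = 826.19 * 1038.6 * 0.86224 / 151.44
dP = 4885.6 kPa


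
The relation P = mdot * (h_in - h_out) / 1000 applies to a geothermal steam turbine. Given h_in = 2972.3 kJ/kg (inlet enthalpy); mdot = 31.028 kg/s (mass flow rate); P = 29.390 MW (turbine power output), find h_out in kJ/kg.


h_out = h_in - P * 1000 / mdot
h_out = 2972.3 - 29.390 * 1000 / 31.028
h_out = 2025.1 kJ/kg


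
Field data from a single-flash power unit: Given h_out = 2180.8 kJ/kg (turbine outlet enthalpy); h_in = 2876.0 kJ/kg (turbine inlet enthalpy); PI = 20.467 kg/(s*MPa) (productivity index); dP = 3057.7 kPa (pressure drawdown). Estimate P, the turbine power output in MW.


Step 1: mdot = PI * dP / 1000 = 20.467 * 3057.7 / 1000 = 62.58195 kg/s
Step 2: P = mdot*(h_in - h_out)/1000 = 62.58195*(2876.0 - 2180.8)/1000 = 43.507 MW
P = 43.507 MW


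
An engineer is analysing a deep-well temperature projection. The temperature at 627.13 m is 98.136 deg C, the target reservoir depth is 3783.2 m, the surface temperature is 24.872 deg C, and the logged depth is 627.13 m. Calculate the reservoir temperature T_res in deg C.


Step 1: grad = (T_d1 - T_surf)/d1 * 1000 = (98.136 - 24.872)/627.13 * 1000 = 116.8243 deg C/km
Step 2: T_res = T_surf + grad*d2/1000 = 24.872 + 116.8243*3783.2/1000 = 466.84 deg C
T_res = 466.84 deg C


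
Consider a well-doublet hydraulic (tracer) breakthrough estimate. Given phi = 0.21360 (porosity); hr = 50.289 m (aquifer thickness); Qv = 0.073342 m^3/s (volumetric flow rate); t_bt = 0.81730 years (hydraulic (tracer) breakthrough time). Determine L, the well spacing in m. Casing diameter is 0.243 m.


L = sqrt(t_bt*365.25*86400*3*Qv / (pi*hr*phi))
L = sqrt(0.81730*365.25*86400*3*0.073342 / (pi*50.289*0.21360))
L = 410.08 m


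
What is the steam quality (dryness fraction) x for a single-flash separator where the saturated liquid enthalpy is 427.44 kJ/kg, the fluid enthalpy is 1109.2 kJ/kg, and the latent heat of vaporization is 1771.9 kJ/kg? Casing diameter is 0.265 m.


x = (h - hf) / hfg
x = (1109.2 - 427.44) / 1771.9
x = 0.38476


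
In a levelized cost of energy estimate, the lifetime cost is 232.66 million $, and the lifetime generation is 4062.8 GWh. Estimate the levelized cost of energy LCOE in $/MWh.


LCOE = C_tot / E_tot * 100
LCOE = 232.66 / 4062.8 * 100
LCOE = 5.726592 cents/kWh
Convert: 5.726592 cents/kWh * 10.0 = 57.266 $/MWh
LCOE = 57.266 $/MWh


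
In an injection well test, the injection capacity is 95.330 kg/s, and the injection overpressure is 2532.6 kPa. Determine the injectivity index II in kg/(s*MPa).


II = mdot * 1000 / dP
II = 95.330 * 1000 / 2532.6
II = 37.641 kg/(s*MPa)


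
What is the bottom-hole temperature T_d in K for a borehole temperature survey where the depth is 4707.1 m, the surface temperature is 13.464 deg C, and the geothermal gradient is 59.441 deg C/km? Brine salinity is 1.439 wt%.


T_d = T_surf + grad * d / 1000
T_d = 13.464 + 59.441 * 4707.1 / 1000
T_d = 293.2587 deg C
Convert to K: 293.2587 + 273.15 = 566.41 K
T_d = 566.41 K


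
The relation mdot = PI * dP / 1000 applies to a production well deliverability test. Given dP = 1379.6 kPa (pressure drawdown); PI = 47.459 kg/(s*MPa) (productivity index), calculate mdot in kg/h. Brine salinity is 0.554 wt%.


mdot = PI * dP / 1000
mdot = 47.459 * 1379.6 / 1000
mdot = 65.47444 kg/s
Convert: 65.47444 kg/s * 3600.0 = 2.3571e+05 kg/h
mdot = 2.3571e+05 kg/h


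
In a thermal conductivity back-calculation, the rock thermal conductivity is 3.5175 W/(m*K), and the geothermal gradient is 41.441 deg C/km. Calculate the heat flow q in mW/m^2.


q = k * grad / 1000
q = 3.5175 * 41.441 / 1000
q = 0.1457687 W/m^2
Convert: 0.1457687 W/m^2 * 1000.0 = 145.77 mW/m^2
q = 145.77 mW/m^2


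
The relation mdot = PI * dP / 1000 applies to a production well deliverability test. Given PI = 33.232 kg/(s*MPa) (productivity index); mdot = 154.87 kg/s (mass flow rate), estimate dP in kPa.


dP = mdot * 1000 / PI
dP = 154.87 * 1000 / 33.232
dP = 4660.3 kPa


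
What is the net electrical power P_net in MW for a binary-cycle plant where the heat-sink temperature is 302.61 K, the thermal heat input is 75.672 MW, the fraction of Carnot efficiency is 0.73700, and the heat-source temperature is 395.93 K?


Step 1: eta = (1 - Tc/Th)*f = (1 - 302.61/395.93)*0.737 = 0.1737096
Step 2: P_net = eta * Q_in = 0.1737096 * 75.672 = 13.145 MW
P_net = 13.145 MW


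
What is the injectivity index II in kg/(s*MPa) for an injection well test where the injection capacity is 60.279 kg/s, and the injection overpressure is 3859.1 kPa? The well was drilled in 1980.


II = mdot * 1000 / dP
II = 60.279 * 1000 / 3859.1
II = 15.620 kg/(s*MPa)


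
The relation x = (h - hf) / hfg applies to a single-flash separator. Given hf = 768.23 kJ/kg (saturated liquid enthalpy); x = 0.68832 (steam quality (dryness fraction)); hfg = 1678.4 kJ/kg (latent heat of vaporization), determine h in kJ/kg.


h = hf + x * hfg
h = 768.23 + 0.68832 * 1678.4
h = 1923.5 kJ/kg


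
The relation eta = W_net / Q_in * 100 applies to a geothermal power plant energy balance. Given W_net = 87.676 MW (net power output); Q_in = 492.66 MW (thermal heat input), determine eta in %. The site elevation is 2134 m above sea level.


eta = W_net / Q_in * 100
eta = 87.676 / 492.66 * 100
eta = 17.796 %


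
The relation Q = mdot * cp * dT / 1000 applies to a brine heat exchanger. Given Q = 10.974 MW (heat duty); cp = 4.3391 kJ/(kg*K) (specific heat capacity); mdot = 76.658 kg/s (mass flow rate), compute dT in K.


dT = Q * 1000 / (mdot * cp)
dT = 10.974 * 1000 / (76.658 * 4.3391)
dT = 32.992 K


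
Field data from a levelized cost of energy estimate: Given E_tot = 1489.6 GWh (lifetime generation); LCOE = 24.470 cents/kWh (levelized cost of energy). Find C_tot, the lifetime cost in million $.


C_tot = LCOE / 100 * E_tot
C_tot = 24.470 / 100 * 1489.6
C_tot = 364.51 million $


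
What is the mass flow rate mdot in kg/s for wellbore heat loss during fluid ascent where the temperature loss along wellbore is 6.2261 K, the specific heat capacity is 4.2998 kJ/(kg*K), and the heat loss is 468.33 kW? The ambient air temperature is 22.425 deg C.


mdot = Q_loss / (cp * dT)
mdot = 468.33 / (4.2998 * 6.2261)
mdot = 17.494 kg/s


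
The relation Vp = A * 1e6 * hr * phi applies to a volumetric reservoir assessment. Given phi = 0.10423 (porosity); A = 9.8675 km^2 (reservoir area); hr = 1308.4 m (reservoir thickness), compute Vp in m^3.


Vp = A * 1e6 * hr * phi
Vp = 9.8675 * 1e6 * 1308.4 * 0.10423
Vp = 1.3457e+09 m^3


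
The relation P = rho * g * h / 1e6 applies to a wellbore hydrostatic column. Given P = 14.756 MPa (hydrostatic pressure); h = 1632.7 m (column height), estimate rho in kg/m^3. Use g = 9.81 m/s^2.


rho = P * 1e6 / (g * h)
rho = 14.756 * 1e6 / (9.81 * 1632.7)
rho = 921.28 kg/m^3


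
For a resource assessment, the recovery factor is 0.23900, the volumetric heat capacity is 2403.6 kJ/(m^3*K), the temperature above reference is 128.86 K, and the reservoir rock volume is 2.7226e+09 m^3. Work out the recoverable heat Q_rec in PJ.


Step 1: Q_s = Vr*rhoc*dT/1e12 = 2.7226e+09*2403.6*128.86/1e12 = 843.2652 PJ
Step 2: Q_rec = Q_s * RF = 843.2652 * 0.239 = 201.54 PJ
Q_rec = 201.54 PJ


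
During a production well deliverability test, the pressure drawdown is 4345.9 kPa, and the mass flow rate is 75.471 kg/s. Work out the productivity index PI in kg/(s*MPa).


PI = mdot * 1000 / dP
PI = 75.471 * 1000 / 4345.9
PI = 17.366 kg/(s*MPa)


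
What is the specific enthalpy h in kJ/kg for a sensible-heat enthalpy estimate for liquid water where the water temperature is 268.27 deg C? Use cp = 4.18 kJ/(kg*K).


h = cp * T
h = 4.18 * 268.27
h = 1121.4 kJ/kg


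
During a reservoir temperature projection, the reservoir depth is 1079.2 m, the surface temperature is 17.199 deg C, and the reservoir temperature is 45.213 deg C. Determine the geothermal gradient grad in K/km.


grad = (T_res - T_surf) / d * 1000
grad = (45.213 - 17.199) / 1079.2 * 1000
grad = 25.95812 deg C/km
Convert: 25.95812 deg C/km * 1.0 = 25.958 K/km
grad = 25.958 K/km


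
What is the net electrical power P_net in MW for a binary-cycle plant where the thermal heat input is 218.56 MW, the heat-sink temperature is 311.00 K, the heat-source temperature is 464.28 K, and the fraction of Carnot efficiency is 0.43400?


Step 1: eta = (1 - Tc/Th)*f = (1 - 311.0/464.28)*0.434 = 0.1432832
Step 2: P_net = eta * Q_in = 0.1432832 * 218.56 = 31.316 MW
P_net = 31.316 MW


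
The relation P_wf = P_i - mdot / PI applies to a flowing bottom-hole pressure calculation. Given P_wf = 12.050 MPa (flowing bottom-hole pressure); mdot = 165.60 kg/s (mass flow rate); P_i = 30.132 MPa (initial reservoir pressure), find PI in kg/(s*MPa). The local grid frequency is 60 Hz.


PI = mdot / (P_i - P_wf)
PI = 165.60 / (30.132 - 12.050)
PI = 9.1583 kg/(s*MPa)


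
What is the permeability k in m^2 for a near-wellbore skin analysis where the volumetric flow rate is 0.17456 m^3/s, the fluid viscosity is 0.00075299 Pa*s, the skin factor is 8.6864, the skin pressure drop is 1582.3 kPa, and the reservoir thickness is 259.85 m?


k = S*q*mu / (2*pi*dP_s*1000*hr)
k = 8.6864*0.17456*0.00075299 / (2*pi*1582.3*1000*259.85)
k = 4.4196e-13 m^2


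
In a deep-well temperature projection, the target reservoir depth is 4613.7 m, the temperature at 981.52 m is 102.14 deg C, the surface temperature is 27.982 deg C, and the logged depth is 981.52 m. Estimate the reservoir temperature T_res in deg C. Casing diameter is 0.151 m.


Step 1: grad = (T_d1 - T_surf)/d1 * 1000 = (102.14 - 27.982)/981.52 * 1000 = 75.55424 deg C/km
Step 2: T_res = T_surf + grad*d2/1000 = 27.982 + 75.55424*4613.7/1000 = 376.57 deg C
T_res = 376.57 deg C


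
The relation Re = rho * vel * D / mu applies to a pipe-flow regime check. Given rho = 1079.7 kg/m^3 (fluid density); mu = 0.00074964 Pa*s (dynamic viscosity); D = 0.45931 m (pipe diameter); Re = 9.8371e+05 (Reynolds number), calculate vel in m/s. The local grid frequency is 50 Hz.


vel = Re * mu / (rho * D)
vel = 9.8371e+05 * 0.00074964 / (1079.7 * 0.45931)
vel = 1.4870 m/s


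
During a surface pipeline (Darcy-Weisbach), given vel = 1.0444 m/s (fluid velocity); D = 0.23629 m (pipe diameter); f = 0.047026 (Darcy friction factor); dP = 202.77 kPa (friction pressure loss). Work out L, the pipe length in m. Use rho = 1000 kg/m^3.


L = dP*1000*D / (f*rho*vel^2/2)
L = 202.77*1000*0.23629 / (0.047026*1000*1.0444^2/2)
L = 1868.1 m


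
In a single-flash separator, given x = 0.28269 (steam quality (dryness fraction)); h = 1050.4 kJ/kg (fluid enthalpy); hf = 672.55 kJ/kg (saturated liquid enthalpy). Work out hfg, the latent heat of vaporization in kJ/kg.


hfg = (h - hf) / x
hfg = (1050.4 - 672.55) / 0.28269
hfg = 1336.6 kJ/kg


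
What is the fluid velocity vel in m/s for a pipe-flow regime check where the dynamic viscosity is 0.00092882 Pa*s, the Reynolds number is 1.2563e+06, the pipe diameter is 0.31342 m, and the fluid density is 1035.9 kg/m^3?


vel = Re * mu / (rho * D)
vel = 1.2563e+06 * 0.00092882 / (1035.9 * 0.31342)
vel = 3.5940 m/s


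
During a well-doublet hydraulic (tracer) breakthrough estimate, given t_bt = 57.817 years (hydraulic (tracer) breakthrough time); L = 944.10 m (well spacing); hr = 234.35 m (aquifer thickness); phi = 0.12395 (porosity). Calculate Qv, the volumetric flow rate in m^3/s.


Qv = pi*hr*phi*L^2 / (3*t_bt*365.25*86400)
Qv = pi*234.35*0.12395*944.10^2 / (3*57.817*365.25*86400)
Qv = 0.014860 m^3/s


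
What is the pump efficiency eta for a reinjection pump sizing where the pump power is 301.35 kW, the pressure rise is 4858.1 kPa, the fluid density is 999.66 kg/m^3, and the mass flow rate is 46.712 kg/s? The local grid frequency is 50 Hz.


eta = mdot * dP / (rho * P_pump)
eta = 46.712 * 4858.1 / (999.66 * 301.35)
eta = 0.75331


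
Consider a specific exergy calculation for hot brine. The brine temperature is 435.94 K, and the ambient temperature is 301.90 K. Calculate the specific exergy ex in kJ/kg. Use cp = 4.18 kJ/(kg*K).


ex = cp * ((T_b - T_0) - T_0 * ln(T_b/T_0))
ex = 4.18 * ((435.94 - 301.90) - 301.90 * ln(435.94/301.90))
ex = 96.639 kJ/kg


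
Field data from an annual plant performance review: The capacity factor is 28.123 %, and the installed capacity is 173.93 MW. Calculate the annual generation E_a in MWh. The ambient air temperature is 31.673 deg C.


E_a = CF / 100 * cap * 8760
E_a = 28.123 / 100 * 173.93 * 8760
E_a = 4.2849e+05 MWh


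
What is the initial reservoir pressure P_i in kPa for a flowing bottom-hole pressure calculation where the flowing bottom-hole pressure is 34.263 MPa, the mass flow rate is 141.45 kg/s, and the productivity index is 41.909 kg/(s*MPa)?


P_i = P_wf + mdot / PI
P_i = 34.263 + 141.45 / 41.909
P_i = 37.63817 MPa
Convert: 37.63817 MPa * 1000.0 = 37638 kPa
P_i = 37638 kPa


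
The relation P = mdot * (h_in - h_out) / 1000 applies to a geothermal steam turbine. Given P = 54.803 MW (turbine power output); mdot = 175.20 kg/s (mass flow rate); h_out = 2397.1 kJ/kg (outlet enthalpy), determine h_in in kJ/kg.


h_in = h_out + P * 1000 / mdot
h_in = 2397.1 + 54.803 * 1000 / 175.20
h_in = 2709.9 kJ/kg


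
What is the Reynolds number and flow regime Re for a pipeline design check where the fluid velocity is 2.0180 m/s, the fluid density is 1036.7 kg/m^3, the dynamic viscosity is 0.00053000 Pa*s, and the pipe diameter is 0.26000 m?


Step 1: Re = rho*vel*D/mu = 1036.7*2.018*0.26/0.00053 = 1.0263e+06
Step 2: Re = 1.0263e+06 > 4000, so flow is turbulent.
Re = 1.0263e+06 (turbulent)


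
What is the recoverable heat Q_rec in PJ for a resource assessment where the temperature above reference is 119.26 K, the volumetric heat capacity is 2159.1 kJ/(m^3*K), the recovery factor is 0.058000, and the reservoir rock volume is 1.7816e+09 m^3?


Step 1: Q_s = Vr*rhoc*dT/1e12 = 1.7816e+09*2159.1*119.26/1e12 = 458.7518 PJ
Step 2: Q_rec = Q_s * RF = 458.7518 * 0.058 = 26.608 PJ
Q_rec = 26.608 PJ


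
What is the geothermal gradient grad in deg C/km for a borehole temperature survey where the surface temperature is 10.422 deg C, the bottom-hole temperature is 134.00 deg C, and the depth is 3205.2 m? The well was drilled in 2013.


grad = (T_d - T_surf) / d * 1000
grad = (134.00 - 10.422) / 3205.2 * 1000
grad = 38.555 deg C/km


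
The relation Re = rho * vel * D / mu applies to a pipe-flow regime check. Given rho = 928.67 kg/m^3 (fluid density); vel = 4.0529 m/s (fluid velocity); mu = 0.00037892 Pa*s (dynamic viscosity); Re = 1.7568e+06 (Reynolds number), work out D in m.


D = Re * mu / (rho * vel)
D = 1.7568e+06 * 0.00037892 / (928.67 * 4.0529)
D = 0.17687 m


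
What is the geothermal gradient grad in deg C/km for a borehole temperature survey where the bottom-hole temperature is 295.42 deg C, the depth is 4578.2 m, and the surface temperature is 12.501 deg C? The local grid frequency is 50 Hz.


grad = (T_d - T_surf) / d * 1000
grad = (295.42 - 12.501) / 4578.2 * 1000
grad = 61.797 deg C/km


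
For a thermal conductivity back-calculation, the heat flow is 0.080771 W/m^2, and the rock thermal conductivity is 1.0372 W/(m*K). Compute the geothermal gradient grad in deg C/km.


grad = q / k * 1000
grad = 0.080771 / 1.0372 * 1000
grad = 77.874 deg C/km


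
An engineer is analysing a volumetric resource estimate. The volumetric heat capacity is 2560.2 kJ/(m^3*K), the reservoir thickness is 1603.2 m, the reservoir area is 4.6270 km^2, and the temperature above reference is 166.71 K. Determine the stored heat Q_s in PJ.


Step 1: Vr = A*1e6*hr = 4.627*1e6*1603.2 = 7.418006e+09 m^3
Step 2: Q_s = Vr*rhoc*dT/1e12 = 7.418006e+09*2560.2*166.71/1e12 = 3166.1 PJ
Q_s = 3166.1 PJ


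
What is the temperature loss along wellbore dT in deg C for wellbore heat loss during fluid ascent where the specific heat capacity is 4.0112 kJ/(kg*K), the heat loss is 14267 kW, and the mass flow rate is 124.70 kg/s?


dT = Q_loss / (mdot * cp)
dT = 14267 / (124.70 * 4.0112)
dT = 28.52278 K
Convert (temperature difference, 1 K = 1 deg C): 28.52278 K = 28.52278 deg C
dT = 28.523 deg C


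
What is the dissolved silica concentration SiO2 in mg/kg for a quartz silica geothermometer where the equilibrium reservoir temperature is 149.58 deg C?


SiO2 = 10^(5.19 - 1309/(T_eq + 273.15))
SiO2 = 10^(5.19 - 1309/(149.58 + 273.15))
SiO2 = 124.01 mg/kg


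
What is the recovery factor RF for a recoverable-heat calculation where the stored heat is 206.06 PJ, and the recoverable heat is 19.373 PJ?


RF = Q_rec / Q_s
RF = 19.373 / 206.06
RF = 0.094016


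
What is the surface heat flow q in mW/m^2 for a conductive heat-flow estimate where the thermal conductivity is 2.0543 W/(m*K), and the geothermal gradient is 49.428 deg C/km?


q = k * grad / 1000
q = 2.0543 * 49.428 / 1000
q = 0.1015399 W/m^2
Convert: 0.1015399 W/m^2 * 1000.0 = 101.54 mW/m^2
q = 101.54 mW/m^2


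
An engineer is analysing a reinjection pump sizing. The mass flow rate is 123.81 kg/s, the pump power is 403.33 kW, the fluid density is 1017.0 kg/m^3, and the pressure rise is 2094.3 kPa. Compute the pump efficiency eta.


eta = mdot * dP / (rho * P_pump)
eta = 123.81 * 2094.3 / (1017.0 * 403.33)
eta = 0.63214


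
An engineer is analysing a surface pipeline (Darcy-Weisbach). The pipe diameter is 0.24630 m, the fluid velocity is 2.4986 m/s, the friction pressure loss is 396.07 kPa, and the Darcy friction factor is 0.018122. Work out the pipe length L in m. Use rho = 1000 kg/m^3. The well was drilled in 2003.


L = dP*1000*D / (f*rho*vel^2/2)
L = 396.07*1000*0.24630 / (0.018122*1000*2.4986^2/2)
L = 1724.5 m
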